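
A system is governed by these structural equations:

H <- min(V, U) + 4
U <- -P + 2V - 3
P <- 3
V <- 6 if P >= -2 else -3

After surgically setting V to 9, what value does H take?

13

Under do(V=9), the mechanism V <- 6 if P >= -2 else -3 is discarded; V is fixed at 9.
U = -P + 2V - 3  [with P=3, V=9]  = 12
H = min(V, U) + 4  [with V=9, U=12]  = 13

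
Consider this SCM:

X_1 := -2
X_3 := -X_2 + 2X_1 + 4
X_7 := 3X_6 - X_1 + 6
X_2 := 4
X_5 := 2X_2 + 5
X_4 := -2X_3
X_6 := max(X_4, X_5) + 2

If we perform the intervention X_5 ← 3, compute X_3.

-4

do(X_5=3) replaces the equation X_5 := 2X_2 + 5 with the constant X_5 = 3.
X_3 is not downstream of the intervention, so its value is determined by the original equations.
X_3 = -X_2 + 2X_1 + 4  [with X_2=4, X_1=-2]  = -4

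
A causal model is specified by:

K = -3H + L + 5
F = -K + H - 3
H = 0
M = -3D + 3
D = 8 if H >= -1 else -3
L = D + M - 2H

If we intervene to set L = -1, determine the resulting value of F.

-7

Under do(L=-1), the mechanism L = D + M - 2H is discarded; L is fixed at -1.
K = -3H + L + 5  [with H=0, L=-1]  = 4
F = -K + H - 3  [with K=4, H=0]  = -7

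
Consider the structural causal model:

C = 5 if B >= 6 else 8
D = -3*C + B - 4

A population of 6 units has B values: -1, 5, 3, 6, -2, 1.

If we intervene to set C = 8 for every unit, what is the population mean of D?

do(C=8) breaks C's dependence on B. With C=8 fixed, D across the units is -29, -23, -25, -22, -30, -27, mean -26.

-26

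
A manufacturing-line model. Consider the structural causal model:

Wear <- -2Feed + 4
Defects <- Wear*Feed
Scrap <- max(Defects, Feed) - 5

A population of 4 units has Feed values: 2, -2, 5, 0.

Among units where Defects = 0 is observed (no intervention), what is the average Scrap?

Conditioning on Defects=0 selects the 2 unit(s) with Feed ∈ {2, 0}. Their Scrap values: -3, -5. Mean = -4.

-4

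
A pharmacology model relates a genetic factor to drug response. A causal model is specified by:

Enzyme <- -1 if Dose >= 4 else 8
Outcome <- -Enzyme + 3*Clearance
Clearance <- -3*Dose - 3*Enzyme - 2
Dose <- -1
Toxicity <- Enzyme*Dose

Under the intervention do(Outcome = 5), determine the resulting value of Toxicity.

do(Outcome=5) replaces the equation Outcome <- -Enzyme + 3*Clearance with the constant Outcome = 5.
Toxicity is not downstream of the intervention, so its value is determined by the original equations.
Enzyme = -1 if Dose >= 4 else 8  [with Dose=-1]  = 8
Toxicity = Enzyme*Dose  [with Enzyme=8, Dose=-1]  = -8

-8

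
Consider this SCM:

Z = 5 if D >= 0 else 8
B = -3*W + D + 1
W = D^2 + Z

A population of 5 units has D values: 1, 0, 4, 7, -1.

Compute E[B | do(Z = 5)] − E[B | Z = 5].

Every unit gets Z=5 under the intervention. B values become -16, -14, -58, -154, -18; E[B|do(Z=5)] = -52.
E[B|Z=5] averages over only the 4 units with Z=5 (D = 1, 0, 4, 7): B = -16, -14, -58, -154, mean -60.5.
Difference = -52 − (-60.5) = 8.5.

8.5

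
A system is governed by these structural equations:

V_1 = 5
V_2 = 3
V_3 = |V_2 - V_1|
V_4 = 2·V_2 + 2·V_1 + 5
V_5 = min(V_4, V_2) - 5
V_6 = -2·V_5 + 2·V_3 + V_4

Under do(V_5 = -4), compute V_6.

The intervention breaks the incoming arrows to V_5: V_5 = min(V_4, V_2) - 5 no longer applies, and V_5 = -4.
V_3 = |V_2 - V_1|  [with V_2=3, V_1=5]  = 2
V_4 = 2·V_2 + 2·V_1 + 5  [with V_2=3, V_1=5]  = 21
V_6 = -2·V_5 + 2·V_3 + V_4  [with V_5=-4, V_3=2, V_4=21]  = 33

33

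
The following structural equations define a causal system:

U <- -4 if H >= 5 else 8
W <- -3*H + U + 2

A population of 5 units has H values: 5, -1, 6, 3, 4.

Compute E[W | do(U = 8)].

The intervention sets U=8 in all 5 units regardless of H. Recomputing W per unit gives -5, 13, -8, 1, -2; average -0.2.

-0.2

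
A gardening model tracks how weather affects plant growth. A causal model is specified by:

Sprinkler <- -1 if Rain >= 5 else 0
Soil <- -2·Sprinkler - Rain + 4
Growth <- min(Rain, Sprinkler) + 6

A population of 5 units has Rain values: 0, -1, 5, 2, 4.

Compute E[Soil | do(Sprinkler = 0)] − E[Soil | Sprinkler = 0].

Every unit gets Sprinkler=0 under the intervention. Soil values become 4, 5, -1, 2, 0; E[Soil|do(Sprinkler=0)] = 2.
Conditioning on Sprinkler=0 selects the 4 unit(s) with Rain ∈ {0, -1, 2, 4}. Their Soil values: 4, 5, 2, 0. Mean = 2.75.
Difference = 2 − 2.75 = -0.75.

-0.75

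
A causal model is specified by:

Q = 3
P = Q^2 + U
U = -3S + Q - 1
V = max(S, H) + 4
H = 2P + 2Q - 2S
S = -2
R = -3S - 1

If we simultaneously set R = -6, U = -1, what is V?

30

Setting R = -6, U = -1 by intervention discards those variables' equations.
P = Q^2 + U  [with Q=3, U=-1]  = 8
H = 2P + 2Q - 2S  [with P=8, Q=3, S=-2]  = 26
V = max(S, H) + 4  [with S=-2, H=26]  = 30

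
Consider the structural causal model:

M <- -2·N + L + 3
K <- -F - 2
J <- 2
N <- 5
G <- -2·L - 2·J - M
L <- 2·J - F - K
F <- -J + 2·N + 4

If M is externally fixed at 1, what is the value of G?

-17

Intervening sets M = 1 and removes its equation (M <- -2·N + L + 3).
F = -J + 2·N + 4  [with J=2, N=5]  = 12
K = -F - 2  [with F=12]  = -14
L = 2·J - F - K  [with J=2, F=12, K=-14]  = 6
G = -2·L - 2·J - M  [with L=6, J=2, M=1]  = -17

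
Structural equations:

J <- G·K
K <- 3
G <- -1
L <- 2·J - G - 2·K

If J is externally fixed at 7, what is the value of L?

The intervention breaks the incoming arrows to J: J <- G·K no longer applies, and J = 7.
L = 2·J - G - 2·K  [with J=7, G=-1, K=3]  = 9

9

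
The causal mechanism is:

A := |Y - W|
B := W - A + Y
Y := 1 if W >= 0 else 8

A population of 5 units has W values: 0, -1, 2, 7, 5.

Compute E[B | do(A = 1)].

4

Under do(A=1), A's equation is replaced by A=1 for every unit. Per-unit B: 0, 6, 2, 7, 5. Mean = 4.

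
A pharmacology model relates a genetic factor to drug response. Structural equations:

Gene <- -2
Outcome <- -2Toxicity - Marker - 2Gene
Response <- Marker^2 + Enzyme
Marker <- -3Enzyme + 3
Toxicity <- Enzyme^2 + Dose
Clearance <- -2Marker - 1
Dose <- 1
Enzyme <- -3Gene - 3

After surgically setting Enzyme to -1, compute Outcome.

-6

The intervention breaks the incoming arrows to Enzyme: Enzyme <- -3Gene - 3 no longer applies, and Enzyme = -1.
Marker = -3Enzyme + 3  [with Enzyme=-1]  = 6
Toxicity = Enzyme^2 + Dose  [with Enzyme=-1, Dose=1]  = 2
Outcome = -2Toxicity - Marker - 2Gene  [with Toxicity=2, Marker=6, Gene=-2]  = -6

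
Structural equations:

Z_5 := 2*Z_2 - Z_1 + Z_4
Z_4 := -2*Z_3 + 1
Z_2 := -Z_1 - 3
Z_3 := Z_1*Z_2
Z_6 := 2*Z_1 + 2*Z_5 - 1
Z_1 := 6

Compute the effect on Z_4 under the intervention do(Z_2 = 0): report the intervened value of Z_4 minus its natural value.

-108

Under do(Z_2=0), the mechanism Z_2 := -Z_1 - 3 is discarded; Z_2 is fixed at 0.
Z_3 = Z_1*Z_2  [with Z_1=6, Z_2=0]  = 0
Z_4 = -2*Z_3 + 1  [with Z_3=0]  = 1
Without intervention: Z_2 = -Z_1 - 3  [with Z_1=6]  = -9; Z_3 = Z_1*Z_2  [with Z_1=6, Z_2=-9]  = -54; Z_4 = -2*Z_3 + 1  [with Z_3=-54]  = 109.
Change = 1 − 109 = -108.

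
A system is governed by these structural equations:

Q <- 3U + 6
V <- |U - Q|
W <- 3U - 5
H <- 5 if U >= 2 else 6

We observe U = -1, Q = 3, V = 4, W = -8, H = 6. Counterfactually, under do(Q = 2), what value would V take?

3

The intervention breaks the incoming arrows to Q: Q <- 3U + 6 no longer applies, and Q = 2.
V = |U - Q|  [with U=-1, Q=2]  = 3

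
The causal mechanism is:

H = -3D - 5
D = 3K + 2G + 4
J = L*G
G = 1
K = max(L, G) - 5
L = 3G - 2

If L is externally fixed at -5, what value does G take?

1

Under do(L=-5), the mechanism L = 3G - 2 is discarded; L is fixed at -5.
G is not downstream of the intervention, so its value is determined by the original equations.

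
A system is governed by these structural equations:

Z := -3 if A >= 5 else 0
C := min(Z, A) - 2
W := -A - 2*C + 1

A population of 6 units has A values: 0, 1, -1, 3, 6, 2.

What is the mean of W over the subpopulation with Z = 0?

4.4

Conditioning on Z=0 selects the 5 unit(s) with A ∈ {0, 1, -1, 3, 2}. Their W values: 5, 4, 8, 2, 3. Mean = 4.4.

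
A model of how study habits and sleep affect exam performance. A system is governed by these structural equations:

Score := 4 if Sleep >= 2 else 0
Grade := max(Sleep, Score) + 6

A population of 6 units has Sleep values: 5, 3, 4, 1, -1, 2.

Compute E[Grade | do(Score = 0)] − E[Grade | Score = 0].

do(Score=0) breaks Score's dependence on Sleep. With Score=0 fixed, Grade across the units is 11, 9, 10, 7, 6, 8, mean 8.5.
Conditioning on Score=0 selects the 2 unit(s) with Sleep ∈ {1, -1}. Their Grade values: 7, 6. Mean = 6.5.
Difference = 8.5 − 6.5 = 2.

2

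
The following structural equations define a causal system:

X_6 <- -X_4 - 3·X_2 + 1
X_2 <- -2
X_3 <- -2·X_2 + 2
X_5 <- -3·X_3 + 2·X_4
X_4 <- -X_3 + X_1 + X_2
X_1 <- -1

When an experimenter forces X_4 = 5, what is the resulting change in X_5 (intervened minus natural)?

Intervening sets X_4 = 5 and removes its equation (X_4 <- -X_3 + X_1 + X_2).
X_3 = -2·X_2 + 2  [with X_2=-2]  = 6
X_5 = -3·X_3 + 2·X_4  [with X_3=6, X_4=5]  = -8
Without intervention: X_3 = -2·X_2 + 2  [with X_2=-2]  = 6; X_4 = -X_3 + X_1 + X_2  [with X_3=6, X_1=-1, X_2=-2]  = -9; X_5 = -3·X_3 + 2·X_4  [with X_3=6, X_4=-9]  = -36.
Change = -8 − (-36) = 28.

28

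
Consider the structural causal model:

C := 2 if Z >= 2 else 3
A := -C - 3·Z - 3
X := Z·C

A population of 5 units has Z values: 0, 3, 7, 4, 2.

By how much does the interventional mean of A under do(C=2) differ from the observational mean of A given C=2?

2.4

do(C=2) breaks C's dependence on Z. With C=2 fixed, A across the units is -5, -14, -26, -17, -11, mean -14.6.
Observing C=2 restricts to units where C's equation naturally yields 2: Z ∈ {3, 7, 4, 2}. In that subpopulation A = -14, -26, -17, -11, mean -17.
Difference = -14.6 − (-17) = 2.4.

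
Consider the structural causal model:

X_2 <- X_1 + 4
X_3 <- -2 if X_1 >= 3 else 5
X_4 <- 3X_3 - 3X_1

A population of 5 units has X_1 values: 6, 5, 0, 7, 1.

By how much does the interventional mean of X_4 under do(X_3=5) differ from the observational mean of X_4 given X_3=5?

-9.9

Under do(X_3=5), X_3's equation is replaced by X_3=5 for every unit. Per-unit X_4: -3, 0, 15, -6, 12. Mean = 3.6.
Conditioning on X_3=5 selects the 2 unit(s) with X_1 ∈ {0, 1}. Their X_4 values: 15, 12. Mean = 13.5.
Difference = 3.6 − 13.5 = -9.9.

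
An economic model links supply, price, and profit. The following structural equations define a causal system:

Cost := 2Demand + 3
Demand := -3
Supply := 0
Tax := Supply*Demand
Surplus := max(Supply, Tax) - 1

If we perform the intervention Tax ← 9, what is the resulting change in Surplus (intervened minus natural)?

9

Intervening sets Tax = 9 and removes its equation (Tax := Supply*Demand).
Surplus = max(Supply, Tax) - 1  [with Supply=0, Tax=9]  = 8
Without intervention: Tax = Supply*Demand  [with Supply=0, Demand=-3]  = 0; Surplus = max(Supply, Tax) - 1  [with Supply=0, Tax=0]  = -1.
Change = 8 − (-1) = 9.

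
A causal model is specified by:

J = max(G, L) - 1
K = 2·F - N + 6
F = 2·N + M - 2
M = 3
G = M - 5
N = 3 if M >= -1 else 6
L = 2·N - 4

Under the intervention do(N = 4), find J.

Under do(N=4), the mechanism N = 3 if M >= -1 else 6 is discarded; N is fixed at 4.
G = M - 5  [with M=3]  = -2
L = 2·N - 4  [with N=4]  = 4
J = max(G, L) - 1  [with G=-2, L=4]  = 3

3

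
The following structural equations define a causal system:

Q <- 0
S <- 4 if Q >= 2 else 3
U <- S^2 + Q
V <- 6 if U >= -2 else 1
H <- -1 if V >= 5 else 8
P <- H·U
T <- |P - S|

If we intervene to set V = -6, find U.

Under do(V=-6), the mechanism V <- 6 if U >= -2 else 1 is discarded; V is fixed at -6.
Since U is not a descendant of the intervened variable, it is unaffected.
S = 4 if Q >= 2 else 3  [with Q=0]  = 3
U = S^2 + Q  [with S=3, Q=0]  = 9

9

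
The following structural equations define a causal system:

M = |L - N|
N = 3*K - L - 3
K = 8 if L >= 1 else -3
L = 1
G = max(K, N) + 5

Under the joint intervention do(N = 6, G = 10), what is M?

5

The joint intervention fixes N = 6, G = 10, removing each variable's own equation.
M = |L - N|  [with L=1, N=6]  = 5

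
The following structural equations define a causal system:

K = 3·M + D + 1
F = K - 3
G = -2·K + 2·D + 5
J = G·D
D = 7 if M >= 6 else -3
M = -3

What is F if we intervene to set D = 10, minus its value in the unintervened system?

Under do(D=10), the mechanism D = 7 if M >= 6 else -3 is discarded; D is fixed at 10.
K = 3·M + D + 1  [with M=-3, D=10]  = 2
F = K - 3  [with K=2]  = -1
Without intervention: D = 7 if M >= 6 else -3  [with M=-3]  = -3; K = 3·M + D + 1  [with M=-3, D=-3]  = -11; F = K - 3  [with K=-11]  = -14.
Change = -1 − (-14) = 13.

13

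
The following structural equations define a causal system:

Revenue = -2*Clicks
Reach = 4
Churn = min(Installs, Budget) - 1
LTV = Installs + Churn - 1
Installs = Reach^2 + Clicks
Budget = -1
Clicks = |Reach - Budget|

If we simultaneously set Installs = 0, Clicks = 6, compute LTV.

The joint intervention fixes Installs = 0, Clicks = 6, removing each variable's own equation.
Churn = min(Installs, Budget) - 1  [with Installs=0, Budget=-1]  = -2
LTV = Installs + Churn - 1  [with Installs=0, Churn=-2]  = -3

-3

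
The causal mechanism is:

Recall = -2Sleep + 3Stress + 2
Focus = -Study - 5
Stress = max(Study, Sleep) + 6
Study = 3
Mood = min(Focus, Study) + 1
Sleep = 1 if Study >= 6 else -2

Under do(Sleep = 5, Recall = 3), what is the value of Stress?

11

The joint intervention fixes Sleep = 5, Recall = 3, removing each variable's own equation.
Stress = max(Study, Sleep) + 6  [with Study=3, Sleep=5]  = 11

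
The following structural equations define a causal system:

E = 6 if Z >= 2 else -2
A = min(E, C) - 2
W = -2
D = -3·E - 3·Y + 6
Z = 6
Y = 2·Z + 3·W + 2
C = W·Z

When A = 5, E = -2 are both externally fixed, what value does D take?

-12

Setting A = 5, E = -2 by intervention discards those variables' equations.
Y = 2·Z + 3·W + 2  [with Z=6, W=-2]  = 8
D = -3·E - 3·Y + 6  [with E=-2, Y=8]  = -12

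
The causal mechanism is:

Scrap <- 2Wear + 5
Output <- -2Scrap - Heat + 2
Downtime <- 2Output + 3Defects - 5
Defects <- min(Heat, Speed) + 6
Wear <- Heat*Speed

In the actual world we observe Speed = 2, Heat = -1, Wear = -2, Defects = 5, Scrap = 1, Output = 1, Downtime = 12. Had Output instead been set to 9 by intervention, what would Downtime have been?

Intervening sets Output = 9 and removes its equation (Output <- -2Scrap - Heat + 2).
Defects = min(Heat, Speed) + 6  [with Heat=-1, Speed=2]  = 5
Downtime = 2Output + 3Defects - 5  [with Output=9, Defects=5]  = 28

28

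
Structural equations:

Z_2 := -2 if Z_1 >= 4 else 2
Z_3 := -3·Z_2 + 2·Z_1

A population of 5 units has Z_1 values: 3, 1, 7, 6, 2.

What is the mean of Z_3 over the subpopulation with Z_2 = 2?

Observing Z_2=2 restricts to units where Z_2's equation naturally yields 2: Z_1 ∈ {3, 1, 2}. In that subpopulation Z_3 = 0, -4, -2, mean -2.

-2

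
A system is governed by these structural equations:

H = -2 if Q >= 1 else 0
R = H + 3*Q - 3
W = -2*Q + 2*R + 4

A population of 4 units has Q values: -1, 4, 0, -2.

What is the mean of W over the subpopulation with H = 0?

-6

Observing H=0 restricts to units where H's equation naturally yields 0: Q ∈ {-1, 0, -2}. In that subpopulation W = -6, -2, -10, mean -6.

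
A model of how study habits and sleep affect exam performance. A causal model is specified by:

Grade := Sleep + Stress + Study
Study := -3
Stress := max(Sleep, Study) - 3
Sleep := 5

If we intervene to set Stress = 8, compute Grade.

10

The intervention breaks the incoming arrows to Stress: Stress := max(Sleep, Study) - 3 no longer applies, and Stress = 8.
Grade = Sleep + Stress + Study  [with Sleep=5, Stress=8, Study=-3]  = 10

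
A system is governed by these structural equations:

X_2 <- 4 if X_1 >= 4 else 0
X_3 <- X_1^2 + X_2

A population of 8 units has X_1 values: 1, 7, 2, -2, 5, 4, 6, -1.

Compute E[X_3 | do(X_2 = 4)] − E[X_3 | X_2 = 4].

-14.5

do(X_2=4) breaks X_2's dependence on X_1. With X_2=4 fixed, X_3 across the units is 5, 53, 8, 8, 29, 20, 40, 5, mean 21.
Conditioning on X_2=4 selects the 4 unit(s) with X_1 ∈ {7, 5, 4, 6}. Their X_3 values: 53, 29, 20, 40. Mean = 35.5.
Difference = 21 − 35.5 = -14.5.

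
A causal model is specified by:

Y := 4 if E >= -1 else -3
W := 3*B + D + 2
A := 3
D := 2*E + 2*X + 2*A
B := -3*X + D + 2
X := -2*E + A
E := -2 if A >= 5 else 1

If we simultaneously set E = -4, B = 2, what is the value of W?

Setting E = -4, B = 2 by intervention discards those variables' equations.
X = -2*E + A  [with E=-4, A=3]  = 11
D = 2*E + 2*X + 2*A  [with E=-4, X=11, A=3]  = 20
W = 3*B + D + 2  [with B=2, D=20]  = 28

28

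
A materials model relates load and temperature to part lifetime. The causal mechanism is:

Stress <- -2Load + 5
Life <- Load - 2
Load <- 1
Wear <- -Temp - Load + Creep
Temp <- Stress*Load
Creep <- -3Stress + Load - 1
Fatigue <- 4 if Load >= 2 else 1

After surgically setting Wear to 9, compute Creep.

The intervention breaks the incoming arrows to Wear: Wear <- -Temp - Load + Creep no longer applies, and Wear = 9.
Since Creep is not a descendant of the intervened variable, it is unaffected.
Stress = -2Load + 5  [with Load=1]  = 3
Creep = -3Stress + Load - 1  [with Stress=3, Load=1]  = -9

-9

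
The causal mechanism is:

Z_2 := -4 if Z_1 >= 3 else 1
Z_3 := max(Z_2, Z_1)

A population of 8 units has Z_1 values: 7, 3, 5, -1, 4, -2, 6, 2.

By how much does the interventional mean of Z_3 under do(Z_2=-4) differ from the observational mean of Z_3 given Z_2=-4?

-2

Under do(Z_2=-4), Z_2's equation is replaced by Z_2=-4 for every unit. Per-unit Z_3: 7, 3, 5, -1, 4, -2, 6, 2. Mean = 3.
Observing Z_2=-4 restricts to units where Z_2's equation naturally yields -4: Z_1 ∈ {7, 3, 5, 4, 6}. In that subpopulation Z_3 = 7, 3, 5, 4, 6, mean 5.
Difference = 3 − 5 = -2.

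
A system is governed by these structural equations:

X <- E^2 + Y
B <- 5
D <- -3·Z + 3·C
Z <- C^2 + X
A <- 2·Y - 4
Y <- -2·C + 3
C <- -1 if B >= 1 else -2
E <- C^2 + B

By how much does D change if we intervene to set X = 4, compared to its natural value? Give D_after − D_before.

do(X=4) replaces the equation X <- E^2 + Y with the constant X = 4.
C = -1 if B >= 1 else -2  [with B=5]  = -1
Z = C^2 + X  [with C=-1, X=4]  = 5
D = -3·Z + 3·C  [with Z=5, C=-1]  = -18
Without intervention: C = -1 if B >= 1 else -2  [with B=5]  = -1; Y = -2·C + 3  [with C=-1]  = 5; E = C^2 + B  [with C=-1, B=5]  = 6; X = E^2 + Y  [with E=6, Y=5]  = 41; Z = C^2 + X  [with C=-1, X=41]  = 42; D = -3·Z + 3·C  [with Z=42, C=-1]  = -129.
Change = -18 − (-129) = 111.

111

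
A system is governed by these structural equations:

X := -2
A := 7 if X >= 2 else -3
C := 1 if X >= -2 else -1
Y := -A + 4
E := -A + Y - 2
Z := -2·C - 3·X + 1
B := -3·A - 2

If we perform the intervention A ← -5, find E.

12

do(A=-5) replaces the equation A := 7 if X >= 2 else -3 with the constant A = -5.
Y = -A + 4  [with A=-5]  = 9
E = -A + Y - 2  [with A=-5, Y=9]  = 12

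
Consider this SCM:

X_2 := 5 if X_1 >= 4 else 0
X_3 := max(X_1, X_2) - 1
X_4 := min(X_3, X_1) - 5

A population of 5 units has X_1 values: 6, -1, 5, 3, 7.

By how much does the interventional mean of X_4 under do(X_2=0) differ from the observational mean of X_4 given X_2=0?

2.7

Under do(X_2=0), X_2's equation is replaced by X_2=0 for every unit. Per-unit X_4: 0, -6, -1, -3, 1. Mean = -1.8.
E[X_4|X_2=0] averages over only the 2 units with X_2=0 (X_1 = -1, 3): X_4 = -6, -3, mean -4.5.
Difference = -1.8 − (-4.5) = 2.7.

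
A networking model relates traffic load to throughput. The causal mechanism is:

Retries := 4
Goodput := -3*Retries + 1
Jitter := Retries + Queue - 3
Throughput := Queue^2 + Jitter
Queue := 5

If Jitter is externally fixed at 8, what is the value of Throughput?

33

The intervention breaks the incoming arrows to Jitter: Jitter := Retries + Queue - 3 no longer applies, and Jitter = 8.
Throughput = Queue^2 + Jitter  [with Queue=5, Jitter=8]  = 33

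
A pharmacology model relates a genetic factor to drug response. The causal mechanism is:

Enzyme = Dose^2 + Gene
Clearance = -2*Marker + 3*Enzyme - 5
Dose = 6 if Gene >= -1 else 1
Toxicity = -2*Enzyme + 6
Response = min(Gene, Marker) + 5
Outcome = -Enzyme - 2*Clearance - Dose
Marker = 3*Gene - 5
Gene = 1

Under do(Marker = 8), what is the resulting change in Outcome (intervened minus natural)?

40

do(Marker=8) replaces the equation Marker = 3*Gene - 5 with the constant Marker = 8.
Dose = 6 if Gene >= -1 else 1  [with Gene=1]  = 6
Enzyme = Dose^2 + Gene  [with Dose=6, Gene=1]  = 37
Clearance = -2*Marker + 3*Enzyme - 5  [with Marker=8, Enzyme=37]  = 90
Outcome = -Enzyme - 2*Clearance - Dose  [with Enzyme=37, Clearance=90, Dose=6]  = -223
Without intervention: Dose = 6 if Gene >= -1 else 1  [with Gene=1]  = 6; Enzyme = Dose^2 + Gene  [with Dose=6, Gene=1]  = 37; Marker = 3*Gene - 5  [with Gene=1]  = -2; Clearance = -2*Marker + 3*Enzyme - 5  [with Marker=-2, Enzyme=37]  = 110; Outcome = -Enzyme - 2*Clearance - Dose  [with Enzyme=37, Clearance=110, Dose=6]  = -263.
Change = -223 − (-263) = 40.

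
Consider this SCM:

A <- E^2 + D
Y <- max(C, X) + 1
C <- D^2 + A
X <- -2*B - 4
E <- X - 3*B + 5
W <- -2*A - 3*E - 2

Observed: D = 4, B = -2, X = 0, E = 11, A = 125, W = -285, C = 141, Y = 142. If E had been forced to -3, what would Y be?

30

do(E=-3) replaces the equation E <- X - 3*B + 5 with the constant E = -3.
X = -2*B - 4  [with B=-2]  = 0
A = E^2 + D  [with E=-3, D=4]  = 13
C = D^2 + A  [with D=4, A=13]  = 29
Y = max(C, X) + 1  [with C=29, X=0]  = 30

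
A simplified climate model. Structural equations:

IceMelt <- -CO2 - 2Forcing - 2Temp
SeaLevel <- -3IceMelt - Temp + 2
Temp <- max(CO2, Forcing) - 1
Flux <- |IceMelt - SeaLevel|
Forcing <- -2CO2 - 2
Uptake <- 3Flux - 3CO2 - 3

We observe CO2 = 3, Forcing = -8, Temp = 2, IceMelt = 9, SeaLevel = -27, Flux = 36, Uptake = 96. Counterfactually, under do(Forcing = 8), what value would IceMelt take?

Under do(Forcing=8), the mechanism Forcing <- -2CO2 - 2 is discarded; Forcing is fixed at 8.
Temp = max(CO2, Forcing) - 1  [with CO2=3, Forcing=8]  = 7
IceMelt = -CO2 - 2Forcing - 2Temp  [with CO2=3, Forcing=8, Temp=7]  = -33

-33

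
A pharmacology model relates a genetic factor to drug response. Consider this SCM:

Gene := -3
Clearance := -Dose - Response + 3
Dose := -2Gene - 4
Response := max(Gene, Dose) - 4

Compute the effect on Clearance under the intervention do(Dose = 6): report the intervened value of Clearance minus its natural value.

Under do(Dose=6), the mechanism Dose := -2Gene - 4 is discarded; Dose is fixed at 6.
Response = max(Gene, Dose) - 4  [with Gene=-3, Dose=6]  = 2
Clearance = -Dose - Response + 3  [with Dose=6, Response=2]  = -5
Without intervention: Dose = -2Gene - 4  [with Gene=-3]  = 2; Response = max(Gene, Dose) - 4  [with Gene=-3, Dose=2]  = -2; Clearance = -Dose - Response + 3  [with Dose=2, Response=-2]  = 3.
Change = -5 − 3 = -8.

-8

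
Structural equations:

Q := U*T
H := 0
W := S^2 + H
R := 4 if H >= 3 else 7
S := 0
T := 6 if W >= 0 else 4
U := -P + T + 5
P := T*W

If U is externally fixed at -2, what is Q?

-12

Intervening sets U = -2 and removes its equation (U := -P + T + 5).
W = S^2 + H  [with S=0, H=0]  = 0
T = 6 if W >= 0 else 4  [with W=0]  = 6
Q = U*T  [with U=-2, T=6]  = -12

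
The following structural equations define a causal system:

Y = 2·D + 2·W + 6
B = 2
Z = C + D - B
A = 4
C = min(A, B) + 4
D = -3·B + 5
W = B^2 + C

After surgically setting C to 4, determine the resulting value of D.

do(C=4) replaces the equation C = min(A, B) + 4 with the constant C = 4.
D is not downstream of the intervention, so its value is determined by the original equations.
D = -3·B + 5  [with B=2]  = -1

-1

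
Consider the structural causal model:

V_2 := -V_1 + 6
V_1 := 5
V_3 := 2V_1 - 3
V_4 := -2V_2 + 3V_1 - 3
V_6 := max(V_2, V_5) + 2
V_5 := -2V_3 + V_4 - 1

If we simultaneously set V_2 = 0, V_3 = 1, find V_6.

Under do(V_2 = 0, V_3 = 1), each intervened variable's structural equation is replaced by its fixed value.
V_4 = -2V_2 + 3V_1 - 3  [with V_2=0, V_1=5]  = 12
V_5 = -2V_3 + V_4 - 1  [with V_3=1, V_4=12]  = 9
V_6 = max(V_2, V_5) + 2  [with V_2=0, V_5=9]  = 11

11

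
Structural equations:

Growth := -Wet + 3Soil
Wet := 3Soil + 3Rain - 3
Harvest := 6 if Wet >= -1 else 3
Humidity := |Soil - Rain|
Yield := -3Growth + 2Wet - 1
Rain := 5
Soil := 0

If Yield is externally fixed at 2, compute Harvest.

6

Intervening sets Yield = 2 and removes its equation (Yield := -3Growth + 2Wet - 1).
No directed path runs from Yield to Harvest, so Harvest keeps its natural value.
Wet = 3Soil + 3Rain - 3  [with Soil=0, Rain=5]  = 12
Harvest = 6 if Wet >= -1 else 3  [with Wet=12]  = 6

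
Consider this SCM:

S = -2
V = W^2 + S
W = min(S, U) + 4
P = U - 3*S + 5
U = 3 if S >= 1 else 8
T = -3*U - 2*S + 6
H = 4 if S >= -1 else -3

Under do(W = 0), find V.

Intervening sets W = 0 and removes its equation (W = min(S, U) + 4).
V = W^2 + S  [with W=0, S=-2]  = -2

-2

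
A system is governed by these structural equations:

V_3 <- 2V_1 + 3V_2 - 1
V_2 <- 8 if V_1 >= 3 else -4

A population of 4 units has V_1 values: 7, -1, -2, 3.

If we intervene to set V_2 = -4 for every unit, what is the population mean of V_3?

The intervention sets V_2=-4 in all 4 units regardless of V_1. Recomputing V_3 per unit gives 1, -15, -17, -7; average -9.5.

-9.5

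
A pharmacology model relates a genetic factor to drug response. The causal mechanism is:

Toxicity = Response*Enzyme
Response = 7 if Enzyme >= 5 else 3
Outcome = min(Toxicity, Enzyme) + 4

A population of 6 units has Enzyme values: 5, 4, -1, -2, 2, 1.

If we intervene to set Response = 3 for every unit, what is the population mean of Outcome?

do(Response=3) breaks Response's dependence on Enzyme. With Response=3 fixed, Outcome across the units is 9, 8, 1, -2, 6, 5, mean 4.5.

4.5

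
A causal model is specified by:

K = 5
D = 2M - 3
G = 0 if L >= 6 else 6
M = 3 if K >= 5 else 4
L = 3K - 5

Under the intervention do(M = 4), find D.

do(M=4) replaces the equation M = 3 if K >= 5 else 4 with the constant M = 4.
D = 2M - 3  [with M=4]  = 5

5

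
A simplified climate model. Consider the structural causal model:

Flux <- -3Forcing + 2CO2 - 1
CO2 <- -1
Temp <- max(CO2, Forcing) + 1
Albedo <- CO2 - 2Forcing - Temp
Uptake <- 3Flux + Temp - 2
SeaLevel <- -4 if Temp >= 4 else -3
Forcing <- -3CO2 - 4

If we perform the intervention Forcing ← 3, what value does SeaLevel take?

-4

do(Forcing=3) replaces the equation Forcing <- -3CO2 - 4 with the constant Forcing = 3.
Temp = max(CO2, Forcing) + 1  [with CO2=-1, Forcing=3]  = 4
SeaLevel = -4 if Temp >= 4 else -3  [with Temp=4]  = -4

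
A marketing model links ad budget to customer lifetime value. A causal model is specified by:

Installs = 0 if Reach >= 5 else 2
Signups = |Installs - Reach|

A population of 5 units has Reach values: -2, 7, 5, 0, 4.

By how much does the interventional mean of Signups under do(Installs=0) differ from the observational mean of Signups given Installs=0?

-2.4

do(Installs=0) breaks Installs's dependence on Reach. With Installs=0 fixed, Signups across the units is 2, 7, 5, 0, 4, mean 3.6.
Conditioning on Installs=0 selects the 2 unit(s) with Reach ∈ {7, 5}. Their Signups values: 7, 5. Mean = 6.
Difference = 3.6 − 6 = -2.4.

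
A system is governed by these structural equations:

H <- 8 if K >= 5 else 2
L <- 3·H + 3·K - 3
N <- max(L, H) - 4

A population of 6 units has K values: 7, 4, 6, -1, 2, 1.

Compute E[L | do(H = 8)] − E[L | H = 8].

-10

Every unit gets H=8 under the intervention. L values become 42, 33, 39, 18, 27, 24; E[L|do(H=8)] = 30.5.
E[L|H=8] averages over only the 2 units with H=8 (K = 7, 6): L = 42, 39, mean 40.5.
Difference = 30.5 − 40.5 = -10.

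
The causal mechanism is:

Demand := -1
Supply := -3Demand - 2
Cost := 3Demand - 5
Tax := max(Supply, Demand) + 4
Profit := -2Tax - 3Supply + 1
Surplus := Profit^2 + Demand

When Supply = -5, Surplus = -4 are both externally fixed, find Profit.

Setting Supply = -5, Surplus = -4 by intervention discards those variables' equations.
Tax = max(Supply, Demand) + 4  [with Supply=-5, Demand=-1]  = 3
Profit = -2Tax - 3Supply + 1  [with Tax=3, Supply=-5]  = 10

10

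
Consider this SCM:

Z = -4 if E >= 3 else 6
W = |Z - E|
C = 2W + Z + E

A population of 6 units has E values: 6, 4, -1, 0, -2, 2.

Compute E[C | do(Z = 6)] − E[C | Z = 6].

Under do(Z=6), Z's equation is replaced by Z=6 for every unit. Per-unit C: 12, 14, 19, 18, 20, 16. Mean = 16.5.
Observing Z=6 restricts to units where Z's equation naturally yields 6: E ∈ {-1, 0, -2, 2}. In that subpopulation C = 19, 18, 20, 16, mean 18.25.
Difference = 16.5 − 18.25 = -1.75.

-1.75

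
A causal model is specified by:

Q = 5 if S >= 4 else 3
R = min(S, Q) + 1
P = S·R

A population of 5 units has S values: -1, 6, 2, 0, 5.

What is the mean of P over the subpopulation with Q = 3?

2

E[P|Q=3] averages over only the 3 units with Q=3 (S = -1, 2, 0): P = 0, 6, 0, mean 2.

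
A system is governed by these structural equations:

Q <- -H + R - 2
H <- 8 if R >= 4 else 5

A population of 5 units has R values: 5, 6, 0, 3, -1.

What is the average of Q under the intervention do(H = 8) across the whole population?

-7.4

Under do(H=8), H's equation is replaced by H=8 for every unit. Per-unit Q: -5, -4, -10, -7, -11. Mean = -7.4.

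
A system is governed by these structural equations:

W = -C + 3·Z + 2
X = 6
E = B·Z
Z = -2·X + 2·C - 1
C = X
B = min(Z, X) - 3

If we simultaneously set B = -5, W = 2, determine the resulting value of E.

5

Setting B = -5, W = 2 by intervention discards those variables' equations.
C = X  [with X=6]  = 6
Z = -2·X + 2·C - 1  [with X=6, C=6]  = -1
E = B·Z  [with B=-5, Z=-1]  = 5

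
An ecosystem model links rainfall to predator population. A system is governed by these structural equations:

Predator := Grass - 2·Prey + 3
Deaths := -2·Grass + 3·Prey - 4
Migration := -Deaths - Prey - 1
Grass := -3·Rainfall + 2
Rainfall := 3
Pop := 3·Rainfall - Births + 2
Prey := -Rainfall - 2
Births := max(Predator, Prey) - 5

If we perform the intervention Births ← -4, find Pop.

15

do(Births=-4) replaces the equation Births := max(Predator, Prey) - 5 with the constant Births = -4.
Pop = 3·Rainfall - Births + 2  [with Rainfall=3, Births=-4]  = 15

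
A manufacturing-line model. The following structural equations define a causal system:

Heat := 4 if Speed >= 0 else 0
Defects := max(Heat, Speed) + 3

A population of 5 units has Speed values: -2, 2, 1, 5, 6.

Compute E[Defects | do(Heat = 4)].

7.6

Under do(Heat=4), Heat's equation is replaced by Heat=4 for every unit. Per-unit Defects: 7, 7, 7, 8, 9. Mean = 7.6.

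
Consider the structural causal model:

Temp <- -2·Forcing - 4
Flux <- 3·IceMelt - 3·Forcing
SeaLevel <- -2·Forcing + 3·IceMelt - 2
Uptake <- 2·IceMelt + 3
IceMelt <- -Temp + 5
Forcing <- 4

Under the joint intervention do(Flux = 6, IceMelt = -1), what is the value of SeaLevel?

-13

Under do(Flux = 6, IceMelt = -1), each intervened variable's structural equation is replaced by its fixed value.
SeaLevel = -2·Forcing + 3·IceMelt - 2  [with Forcing=4, IceMelt=-1]  = -13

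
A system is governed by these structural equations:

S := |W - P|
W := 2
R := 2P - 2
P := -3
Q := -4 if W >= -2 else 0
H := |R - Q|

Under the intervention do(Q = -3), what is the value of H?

do(Q=-3) replaces the equation Q := -4 if W >= -2 else 0 with the constant Q = -3.
R = 2P - 2  [with P=-3]  = -8
H = |R - Q|  [with R=-8, Q=-3]  = 5

5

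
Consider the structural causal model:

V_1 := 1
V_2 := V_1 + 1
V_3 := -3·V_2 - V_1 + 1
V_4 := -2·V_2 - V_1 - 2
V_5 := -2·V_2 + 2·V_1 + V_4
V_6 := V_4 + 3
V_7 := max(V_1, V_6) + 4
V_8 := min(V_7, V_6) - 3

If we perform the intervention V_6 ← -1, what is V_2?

2

do(V_6=-1) replaces the equation V_6 := V_4 + 3 with the constant V_6 = -1.
V_2 is not downstream of the intervention, so its value is determined by the original equations.
V_2 = V_1 + 1  [with V_1=1]  = 2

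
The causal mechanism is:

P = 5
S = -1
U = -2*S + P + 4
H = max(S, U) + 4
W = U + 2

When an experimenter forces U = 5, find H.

9

The intervention breaks the incoming arrows to U: U = -2*S + P + 4 no longer applies, and U = 5.
H = max(S, U) + 4  [with S=-1, U=5]  = 9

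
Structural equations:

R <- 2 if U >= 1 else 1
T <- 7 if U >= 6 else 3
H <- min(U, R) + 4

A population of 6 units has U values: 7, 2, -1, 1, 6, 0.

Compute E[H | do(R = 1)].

Under do(R=1), R's equation is replaced by R=1 for every unit. Per-unit H: 5, 5, 3, 5, 5, 4. Mean = 4.5.

4.5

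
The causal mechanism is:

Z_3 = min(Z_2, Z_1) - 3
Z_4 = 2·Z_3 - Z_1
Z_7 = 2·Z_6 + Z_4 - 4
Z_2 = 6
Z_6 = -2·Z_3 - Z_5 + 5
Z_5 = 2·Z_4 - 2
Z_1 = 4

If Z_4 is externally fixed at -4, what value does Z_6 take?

13

Under do(Z_4=-4), the mechanism Z_4 = 2·Z_3 - Z_1 is discarded; Z_4 is fixed at -4.
Z_3 = min(Z_2, Z_1) - 3  [with Z_2=6, Z_1=4]  = 1
Z_5 = 2·Z_4 - 2  [with Z_4=-4]  = -10
Z_6 = -2·Z_3 - Z_5 + 5  [with Z_3=1, Z_5=-10]  = 13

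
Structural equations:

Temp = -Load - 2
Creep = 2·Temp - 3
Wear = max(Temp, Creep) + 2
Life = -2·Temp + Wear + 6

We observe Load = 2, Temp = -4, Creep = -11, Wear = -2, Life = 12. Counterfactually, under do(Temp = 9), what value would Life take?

5

do(Temp=9) replaces the equation Temp = -Load - 2 with the constant Temp = 9.
Creep = 2·Temp - 3  [with Temp=9]  = 15
Wear = max(Temp, Creep) + 2  [with Temp=9, Creep=15]  = 17
Life = -2·Temp + Wear + 6  [with Temp=9, Wear=17]  = 5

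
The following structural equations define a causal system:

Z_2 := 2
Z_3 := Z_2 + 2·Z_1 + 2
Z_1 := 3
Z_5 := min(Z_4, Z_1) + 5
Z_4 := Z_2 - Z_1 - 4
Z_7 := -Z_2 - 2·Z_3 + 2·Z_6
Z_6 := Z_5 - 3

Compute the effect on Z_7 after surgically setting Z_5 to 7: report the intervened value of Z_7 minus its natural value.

14

Under do(Z_5=7), the mechanism Z_5 := min(Z_4, Z_1) + 5 is discarded; Z_5 is fixed at 7.
Z_3 = Z_2 + 2·Z_1 + 2  [with Z_2=2, Z_1=3]  = 10
Z_6 = Z_5 - 3  [with Z_5=7]  = 4
Z_7 = -Z_2 - 2·Z_3 + 2·Z_6  [with Z_2=2, Z_3=10, Z_6=4]  = -14
Without intervention: Z_3 = Z_2 + 2·Z_1 + 2  [with Z_2=2, Z_1=3]  = 10; Z_4 = Z_2 - Z_1 - 4  [with Z_2=2, Z_1=3]  = -5; Z_5 = min(Z_4, Z_1) + 5  [with Z_4=-5, Z_1=3]  = 0; Z_6 = Z_5 - 3  [with Z_5=0]  = -3; Z_7 = -Z_2 - 2·Z_3 + 2·Z_6  [with Z_2=2, Z_3=10, Z_6=-3]  = -28.
Change = -14 − (-28) = 14.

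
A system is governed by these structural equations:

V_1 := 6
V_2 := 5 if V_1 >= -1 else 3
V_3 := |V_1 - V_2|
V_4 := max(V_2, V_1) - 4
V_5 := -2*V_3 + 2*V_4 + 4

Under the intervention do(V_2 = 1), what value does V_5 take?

-2

do(V_2=1) replaces the equation V_2 := 5 if V_1 >= -1 else 3 with the constant V_2 = 1.
V_3 = |V_1 - V_2|  [with V_1=6, V_2=1]  = 5
V_4 = max(V_2, V_1) - 4  [with V_2=1, V_1=6]  = 2
V_5 = -2*V_3 + 2*V_4 + 4  [with V_3=5, V_4=2]  = -2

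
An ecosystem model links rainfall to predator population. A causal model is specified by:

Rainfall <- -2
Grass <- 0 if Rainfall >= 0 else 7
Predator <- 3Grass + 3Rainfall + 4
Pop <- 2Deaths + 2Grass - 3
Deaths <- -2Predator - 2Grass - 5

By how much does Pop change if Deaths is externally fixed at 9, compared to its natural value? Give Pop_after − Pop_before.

132

Intervening sets Deaths = 9 and removes its equation (Deaths <- -2Predator - 2Grass - 5).
Grass = 0 if Rainfall >= 0 else 7  [with Rainfall=-2]  = 7
Pop = 2Deaths + 2Grass - 3  [with Deaths=9, Grass=7]  = 29
Without intervention: Grass = 0 if Rainfall >= 0 else 7  [with Rainfall=-2]  = 7; Predator = 3Grass + 3Rainfall + 4  [with Grass=7, Rainfall=-2]  = 19; Deaths = -2Predator - 2Grass - 5  [with Predator=19, Grass=7]  = -57; Pop = 2Deaths + 2Grass - 3  [with Deaths=-57, Grass=7]  = -103.
Change = 29 − (-103) = 132.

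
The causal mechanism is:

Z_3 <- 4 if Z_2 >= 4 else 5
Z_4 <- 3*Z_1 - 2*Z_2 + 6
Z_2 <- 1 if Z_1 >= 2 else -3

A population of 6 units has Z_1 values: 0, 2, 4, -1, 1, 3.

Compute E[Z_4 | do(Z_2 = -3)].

The intervention sets Z_2=-3 in all 6 units regardless of Z_1. Recomputing Z_4 per unit gives 12, 18, 24, 9, 15, 21; average 16.5.

16.5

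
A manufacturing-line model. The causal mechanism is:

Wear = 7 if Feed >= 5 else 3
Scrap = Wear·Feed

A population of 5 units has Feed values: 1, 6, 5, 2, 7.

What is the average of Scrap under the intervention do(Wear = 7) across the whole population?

29.4

The intervention sets Wear=7 in all 5 units regardless of Feed. Recomputing Scrap per unit gives 7, 42, 35, 14, 49; average 29.4.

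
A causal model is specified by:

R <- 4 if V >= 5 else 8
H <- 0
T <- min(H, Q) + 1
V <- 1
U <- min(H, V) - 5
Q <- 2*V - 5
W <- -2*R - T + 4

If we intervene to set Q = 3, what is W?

The intervention breaks the incoming arrows to Q: Q <- 2*V - 5 no longer applies, and Q = 3.
T = min(H, Q) + 1  [with H=0, Q=3]  = 1
R = 4 if V >= 5 else 8  [with V=1]  = 8
W = -2*R - T + 4  [with R=8, T=1]  = -13

-13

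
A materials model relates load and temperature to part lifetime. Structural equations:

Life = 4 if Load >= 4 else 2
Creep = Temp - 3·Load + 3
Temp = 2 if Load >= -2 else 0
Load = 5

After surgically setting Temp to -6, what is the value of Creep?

-18

The intervention breaks the incoming arrows to Temp: Temp = 2 if Load >= -2 else 0 no longer applies, and Temp = -6.
Creep = Temp - 3·Load + 3  [with Temp=-6, Load=5]  = -18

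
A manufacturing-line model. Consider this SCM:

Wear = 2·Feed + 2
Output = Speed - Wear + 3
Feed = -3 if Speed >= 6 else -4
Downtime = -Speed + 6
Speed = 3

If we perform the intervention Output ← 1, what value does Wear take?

-6

Under do(Output=1), the mechanism Output = Speed - Wear + 3 is discarded; Output is fixed at 1.
Since Wear is not a descendant of the intervened variable, it is unaffected.
Feed = -3 if Speed >= 6 else -4  [with Speed=3]  = -4
Wear = 2·Feed + 2  [with Feed=-4]  = -6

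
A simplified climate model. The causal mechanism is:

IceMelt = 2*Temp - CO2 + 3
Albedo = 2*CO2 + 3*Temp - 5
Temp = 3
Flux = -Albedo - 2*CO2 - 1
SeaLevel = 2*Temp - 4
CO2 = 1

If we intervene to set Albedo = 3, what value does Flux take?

Under do(Albedo=3), the mechanism Albedo = 2*CO2 + 3*Temp - 5 is discarded; Albedo is fixed at 3.
Flux = -Albedo - 2*CO2 - 1  [with Albedo=3, CO2=1]  = -6

-6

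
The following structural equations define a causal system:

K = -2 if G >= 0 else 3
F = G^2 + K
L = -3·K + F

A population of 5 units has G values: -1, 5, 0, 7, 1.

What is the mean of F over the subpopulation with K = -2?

Observing K=-2 restricts to units where K's equation naturally yields -2: G ∈ {5, 0, 7, 1}. In that subpopulation F = 23, -2, 47, -1, mean 16.75.

16.75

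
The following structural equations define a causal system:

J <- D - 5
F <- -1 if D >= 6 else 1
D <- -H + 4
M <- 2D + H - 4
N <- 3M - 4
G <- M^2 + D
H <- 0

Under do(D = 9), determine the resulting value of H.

0

Under do(D=9), the mechanism D <- -H + 4 is discarded; D is fixed at 9.
H is not downstream of the intervention, so its value is determined by the original equations.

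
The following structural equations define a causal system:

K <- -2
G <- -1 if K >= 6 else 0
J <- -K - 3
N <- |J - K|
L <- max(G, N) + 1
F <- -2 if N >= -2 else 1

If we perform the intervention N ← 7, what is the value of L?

8

Intervening sets N = 7 and removes its equation (N <- |J - K|).
G = -1 if K >= 6 else 0  [with K=-2]  = 0
L = max(G, N) + 1  [with G=0, N=7]  = 8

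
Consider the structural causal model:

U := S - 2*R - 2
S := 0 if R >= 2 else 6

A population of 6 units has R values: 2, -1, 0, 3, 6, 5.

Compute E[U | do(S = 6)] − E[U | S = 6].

do(S=6) breaks S's dependence on R. With S=6 fixed, U across the units is 0, 6, 4, -2, -8, -6, mean -1.
E[U|S=6] averages over only the 2 units with S=6 (R = -1, 0): U = 6, 4, mean 5.
Difference = -1 − 5 = -6.

-6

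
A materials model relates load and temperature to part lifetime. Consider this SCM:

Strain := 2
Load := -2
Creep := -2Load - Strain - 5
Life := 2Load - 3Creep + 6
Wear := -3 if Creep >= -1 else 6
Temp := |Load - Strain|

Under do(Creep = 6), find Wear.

-3

Intervening sets Creep = 6 and removes its equation (Creep := -2Load - Strain - 5).
Wear = -3 if Creep >= -1 else 6  [with Creep=6]  = -3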